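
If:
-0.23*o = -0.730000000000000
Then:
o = 3.17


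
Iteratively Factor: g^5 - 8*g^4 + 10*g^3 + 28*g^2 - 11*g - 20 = (g + 1)*(g^4 - 9*g^3 + 19*g^2 + 9*g - 20) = (g - 5)*(g + 1)*(g^3 - 4*g^2 - g + 4) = (g - 5)*(g - 4)*(g + 1)*(g^2 - 1) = (g - 5)*(g - 4)*(g - 1)*(g + 1)*(g + 1)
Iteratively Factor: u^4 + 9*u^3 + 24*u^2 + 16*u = (u)*(u^3 + 9*u^2 + 24*u + 16) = u*(u + 4)*(u^2 + 5*u + 4) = u*(u + 4)^2*(u + 1)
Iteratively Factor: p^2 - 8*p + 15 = (p - 5)*(p - 3)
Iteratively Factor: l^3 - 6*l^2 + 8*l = (l - 2)*(l^2 - 4*l) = l*(l - 2)*(l - 4)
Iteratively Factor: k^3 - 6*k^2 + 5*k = (k - 1)*(k^2 - 5*k) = (k - 5)*(k - 1)*(k)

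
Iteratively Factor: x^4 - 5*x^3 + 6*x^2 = (x)*(x^3 - 5*x^2 + 6*x) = x^2*(x^2 - 5*x + 6) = x^2*(x - 3)*(x - 2)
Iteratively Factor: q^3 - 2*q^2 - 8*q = (q - 4)*(q^2 + 2*q) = (q - 4)*(q + 2)*(q)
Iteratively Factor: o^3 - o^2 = (o)*(o^2 - o) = o*(o - 1)*(o)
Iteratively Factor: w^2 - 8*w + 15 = (w - 5)*(w - 3)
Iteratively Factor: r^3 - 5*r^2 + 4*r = (r - 4)*(r^2 - r) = (r - 4)*(r - 1)*(r)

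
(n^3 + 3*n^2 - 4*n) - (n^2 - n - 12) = n^3 + 2*n^2 - 3*n + 12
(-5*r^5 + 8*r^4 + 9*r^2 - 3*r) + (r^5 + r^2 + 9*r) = -4*r^5 + 8*r^4 + 10*r^2 + 6*r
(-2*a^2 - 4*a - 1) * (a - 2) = -2*a^3 + 7*a + 2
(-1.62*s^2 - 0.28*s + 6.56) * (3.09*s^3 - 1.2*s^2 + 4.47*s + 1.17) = -5.0058*s^5 + 1.0788*s^4 + 13.365*s^3 - 11.019*s^2 + 28.9956*s + 7.6752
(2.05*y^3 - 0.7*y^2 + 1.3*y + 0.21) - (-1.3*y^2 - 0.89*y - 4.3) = 2.05*y^3 + 0.6*y^2 + 2.19*y + 4.51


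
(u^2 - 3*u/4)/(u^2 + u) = (u - 3/4)/(u + 1)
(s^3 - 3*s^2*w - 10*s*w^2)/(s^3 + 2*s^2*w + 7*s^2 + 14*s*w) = (s - 5*w)/(s + 7)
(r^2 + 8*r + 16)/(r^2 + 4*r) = (r + 4)/r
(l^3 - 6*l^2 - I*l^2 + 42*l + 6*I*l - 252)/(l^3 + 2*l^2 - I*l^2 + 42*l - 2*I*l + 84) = (l - 6)/(l + 2)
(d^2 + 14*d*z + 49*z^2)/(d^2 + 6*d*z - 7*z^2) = (-d - 7*z)/(-d + z)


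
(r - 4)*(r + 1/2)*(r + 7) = r^3 + 7*r^2/2 - 53*r/2 - 14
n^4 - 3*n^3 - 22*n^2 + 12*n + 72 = (n - 6)*(n - 2)*(n + 2)*(n + 3)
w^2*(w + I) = w^3 + I*w^2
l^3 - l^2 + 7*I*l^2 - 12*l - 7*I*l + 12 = (l - 1)*(l + 3*I)*(l + 4*I)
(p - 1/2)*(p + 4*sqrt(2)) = p^2 - p/2 + 4*sqrt(2)*p - 2*sqrt(2)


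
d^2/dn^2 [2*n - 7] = 0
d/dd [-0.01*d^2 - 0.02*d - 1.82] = -0.02*d - 0.02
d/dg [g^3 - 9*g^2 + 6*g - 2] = 3*g^2 - 18*g + 6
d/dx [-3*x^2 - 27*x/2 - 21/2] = -6*x - 27/2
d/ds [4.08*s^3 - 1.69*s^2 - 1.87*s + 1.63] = 12.24*s^2 - 3.38*s - 1.87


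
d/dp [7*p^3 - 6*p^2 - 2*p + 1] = 21*p^2 - 12*p - 2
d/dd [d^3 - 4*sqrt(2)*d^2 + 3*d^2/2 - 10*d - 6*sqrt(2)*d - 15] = 3*d^2 - 8*sqrt(2)*d + 3*d - 10 - 6*sqrt(2)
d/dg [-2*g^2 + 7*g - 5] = 7 - 4*g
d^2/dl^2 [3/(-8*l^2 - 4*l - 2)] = 12*(4*l^2 + 2*l - (4*l + 1)^2 + 1)/(4*l^2 + 2*l + 1)^3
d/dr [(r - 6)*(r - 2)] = 2*r - 8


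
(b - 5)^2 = b^2 - 10*b + 25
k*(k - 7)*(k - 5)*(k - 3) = k^4 - 15*k^3 + 71*k^2 - 105*k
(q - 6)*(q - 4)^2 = q^3 - 14*q^2 + 64*q - 96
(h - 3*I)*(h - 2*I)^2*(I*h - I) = I*h^4 + 7*h^3 - I*h^3 - 7*h^2 - 16*I*h^2 - 12*h + 16*I*h + 12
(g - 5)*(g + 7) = g^2 + 2*g - 35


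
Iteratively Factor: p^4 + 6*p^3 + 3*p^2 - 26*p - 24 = (p + 4)*(p^3 + 2*p^2 - 5*p - 6) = (p - 2)*(p + 4)*(p^2 + 4*p + 3) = (p - 2)*(p + 3)*(p + 4)*(p + 1)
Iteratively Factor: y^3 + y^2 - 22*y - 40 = (y - 5)*(y^2 + 6*y + 8) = (y - 5)*(y + 4)*(y + 2)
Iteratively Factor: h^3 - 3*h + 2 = (h - 1)*(h^2 + h - 2) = (h - 1)*(h + 2)*(h - 1)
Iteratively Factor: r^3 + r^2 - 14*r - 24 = (r + 3)*(r^2 - 2*r - 8) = (r + 2)*(r + 3)*(r - 4)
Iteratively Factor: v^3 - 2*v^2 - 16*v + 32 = (v - 2)*(v^2 - 16) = (v - 2)*(v + 4)*(v - 4)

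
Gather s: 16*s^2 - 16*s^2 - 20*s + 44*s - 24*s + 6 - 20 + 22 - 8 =0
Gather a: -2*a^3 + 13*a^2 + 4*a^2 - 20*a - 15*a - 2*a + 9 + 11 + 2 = -2*a^3 + 17*a^2 - 37*a + 22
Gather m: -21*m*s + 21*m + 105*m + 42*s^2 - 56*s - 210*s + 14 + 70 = m*(126 - 21*s) + 42*s^2 - 266*s + 84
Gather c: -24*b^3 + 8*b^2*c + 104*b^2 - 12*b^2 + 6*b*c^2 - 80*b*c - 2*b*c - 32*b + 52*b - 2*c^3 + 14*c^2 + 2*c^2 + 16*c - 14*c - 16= -24*b^3 + 92*b^2 + 20*b - 2*c^3 + c^2*(6*b + 16) + c*(8*b^2 - 82*b + 2) - 16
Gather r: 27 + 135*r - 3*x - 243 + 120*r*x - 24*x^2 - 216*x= r*(120*x + 135) - 24*x^2 - 219*x - 216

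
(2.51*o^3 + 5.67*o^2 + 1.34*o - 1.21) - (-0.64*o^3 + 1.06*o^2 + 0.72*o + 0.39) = 3.15*o^3 + 4.61*o^2 + 0.62*o - 1.6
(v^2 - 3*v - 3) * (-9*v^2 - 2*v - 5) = -9*v^4 + 25*v^3 + 28*v^2 + 21*v + 15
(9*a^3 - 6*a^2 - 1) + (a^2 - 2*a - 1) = 9*a^3 - 5*a^2 - 2*a - 2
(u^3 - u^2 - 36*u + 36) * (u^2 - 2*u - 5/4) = u^5 - 3*u^4 - 141*u^3/4 + 437*u^2/4 - 27*u - 45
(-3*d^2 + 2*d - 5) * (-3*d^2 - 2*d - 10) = 9*d^4 + 41*d^2 - 10*d + 50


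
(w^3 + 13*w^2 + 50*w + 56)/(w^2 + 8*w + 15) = (w^3 + 13*w^2 + 50*w + 56)/(w^2 + 8*w + 15)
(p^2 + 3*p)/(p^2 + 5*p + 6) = p/(p + 2)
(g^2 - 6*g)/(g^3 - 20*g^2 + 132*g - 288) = g/(g^2 - 14*g + 48)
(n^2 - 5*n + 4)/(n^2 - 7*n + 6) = (n - 4)/(n - 6)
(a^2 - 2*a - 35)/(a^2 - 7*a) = (a + 5)/a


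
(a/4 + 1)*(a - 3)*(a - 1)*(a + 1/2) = a^4/4 + a^3/8 - 13*a^2/4 + 11*a/8 + 3/2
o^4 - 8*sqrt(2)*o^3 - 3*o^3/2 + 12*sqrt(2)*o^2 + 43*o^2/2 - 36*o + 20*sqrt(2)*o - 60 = (o - 5/2)*(o + 1)*(o - 6*sqrt(2))*(o - 2*sqrt(2))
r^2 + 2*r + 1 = (r + 1)^2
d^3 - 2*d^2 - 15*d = d*(d - 5)*(d + 3)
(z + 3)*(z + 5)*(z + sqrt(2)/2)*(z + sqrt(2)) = z^4 + 3*sqrt(2)*z^3/2 + 8*z^3 + 16*z^2 + 12*sqrt(2)*z^2 + 8*z + 45*sqrt(2)*z/2 + 15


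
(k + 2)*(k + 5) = k^2 + 7*k + 10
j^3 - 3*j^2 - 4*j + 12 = (j - 3)*(j - 2)*(j + 2)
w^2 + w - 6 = (w - 2)*(w + 3)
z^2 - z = z*(z - 1)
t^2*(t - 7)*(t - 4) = t^4 - 11*t^3 + 28*t^2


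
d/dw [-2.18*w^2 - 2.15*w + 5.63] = -4.36*w - 2.15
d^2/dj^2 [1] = 0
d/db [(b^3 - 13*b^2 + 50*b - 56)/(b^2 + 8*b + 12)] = (b^4 + 16*b^3 - 118*b^2 - 200*b + 1048)/(b^4 + 16*b^3 + 88*b^2 + 192*b + 144)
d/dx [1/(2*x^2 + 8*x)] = (-x - 2)/(x^2*(x + 4)^2)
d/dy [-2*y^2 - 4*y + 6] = -4*y - 4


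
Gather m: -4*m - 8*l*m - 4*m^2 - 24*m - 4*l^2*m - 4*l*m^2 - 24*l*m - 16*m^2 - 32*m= m^2*(-4*l - 20) + m*(-4*l^2 - 32*l - 60)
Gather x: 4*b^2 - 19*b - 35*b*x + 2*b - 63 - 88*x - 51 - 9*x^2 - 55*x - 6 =4*b^2 - 17*b - 9*x^2 + x*(-35*b - 143) - 120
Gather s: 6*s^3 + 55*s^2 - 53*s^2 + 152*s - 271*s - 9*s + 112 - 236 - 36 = 6*s^3 + 2*s^2 - 128*s - 160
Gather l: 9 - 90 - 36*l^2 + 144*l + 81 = -36*l^2 + 144*l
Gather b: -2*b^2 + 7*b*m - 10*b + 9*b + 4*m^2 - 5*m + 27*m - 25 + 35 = -2*b^2 + b*(7*m - 1) + 4*m^2 + 22*m + 10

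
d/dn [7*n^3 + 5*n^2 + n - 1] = 21*n^2 + 10*n + 1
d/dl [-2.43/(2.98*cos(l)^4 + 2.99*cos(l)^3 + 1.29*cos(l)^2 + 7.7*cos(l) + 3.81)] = -(28.9656*cos(l)^3 + 21.7971*cos(l)^2 + 6.2694*cos(l) + 18.711)*sin(l)/(2.98*cos(l)^4 + 2.99*cos(l)^3 + 1.29*cos(l)^2 + 7.7*cos(l) + 3.81)^2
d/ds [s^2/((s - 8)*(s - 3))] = s*(48 - 11*s)/(s^4 - 22*s^3 + 169*s^2 - 528*s + 576)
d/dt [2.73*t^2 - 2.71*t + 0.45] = 5.46*t - 2.71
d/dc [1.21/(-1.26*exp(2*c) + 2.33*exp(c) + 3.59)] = (3.0492*exp(c) - 2.8193)*exp(c)/(-1.26*exp(2*c) + 2.33*exp(c) + 3.59)^2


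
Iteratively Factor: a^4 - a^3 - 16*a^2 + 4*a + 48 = (a - 4)*(a^3 + 3*a^2 - 4*a - 12) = (a - 4)*(a - 2)*(a^2 + 5*a + 6) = (a - 4)*(a - 2)*(a + 2)*(a + 3)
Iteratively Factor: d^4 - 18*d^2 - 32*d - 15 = (d - 5)*(d^3 + 5*d^2 + 7*d + 3) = (d - 5)*(d + 1)*(d^2 + 4*d + 3) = (d - 5)*(d + 1)*(d + 3)*(d + 1)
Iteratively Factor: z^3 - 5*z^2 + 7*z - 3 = (z - 1)*(z^2 - 4*z + 3) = (z - 1)^2*(z - 3)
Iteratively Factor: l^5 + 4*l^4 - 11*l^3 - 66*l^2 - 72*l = (l)*(l^4 + 4*l^3 - 11*l^2 - 66*l - 72) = l*(l - 4)*(l^3 + 8*l^2 + 21*l + 18) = l*(l - 4)*(l + 3)*(l^2 + 5*l + 6) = l*(l - 4)*(l + 3)^2*(l + 2)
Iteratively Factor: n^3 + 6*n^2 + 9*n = (n + 3)*(n^2 + 3*n) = n*(n + 3)*(n + 3)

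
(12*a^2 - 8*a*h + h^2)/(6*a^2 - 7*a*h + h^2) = (2*a - h)/(a - h)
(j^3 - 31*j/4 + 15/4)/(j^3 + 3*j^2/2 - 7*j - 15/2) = (j - 1/2)/(j + 1)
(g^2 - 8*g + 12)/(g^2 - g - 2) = (g - 6)/(g + 1)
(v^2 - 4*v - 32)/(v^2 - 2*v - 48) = (v + 4)/(v + 6)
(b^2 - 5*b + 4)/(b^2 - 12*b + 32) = (b - 1)/(b - 8)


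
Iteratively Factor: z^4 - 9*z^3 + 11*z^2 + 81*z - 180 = (z - 5)*(z^3 - 4*z^2 - 9*z + 36) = (z - 5)*(z + 3)*(z^2 - 7*z + 12) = (z - 5)*(z - 3)*(z + 3)*(z - 4)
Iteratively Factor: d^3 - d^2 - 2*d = (d - 2)*(d^2 + d) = (d - 2)*(d + 1)*(d)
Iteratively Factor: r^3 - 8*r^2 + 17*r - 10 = (r - 1)*(r^2 - 7*r + 10) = (r - 2)*(r - 1)*(r - 5)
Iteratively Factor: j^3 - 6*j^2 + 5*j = (j - 5)*(j^2 - j) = j*(j - 5)*(j - 1)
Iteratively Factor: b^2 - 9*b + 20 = (b - 5)*(b - 4)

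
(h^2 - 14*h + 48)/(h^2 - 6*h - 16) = (h - 6)/(h + 2)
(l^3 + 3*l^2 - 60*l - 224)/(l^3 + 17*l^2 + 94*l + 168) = (l - 8)/(l + 6)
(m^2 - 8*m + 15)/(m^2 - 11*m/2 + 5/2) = 2*(m - 3)/(2*m - 1)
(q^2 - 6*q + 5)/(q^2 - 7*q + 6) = (q - 5)/(q - 6)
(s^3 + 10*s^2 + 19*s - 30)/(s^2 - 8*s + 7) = (s^2 + 11*s + 30)/(s - 7)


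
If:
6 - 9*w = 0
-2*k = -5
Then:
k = 5/2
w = 2/3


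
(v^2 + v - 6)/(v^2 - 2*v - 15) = (v - 2)/(v - 5)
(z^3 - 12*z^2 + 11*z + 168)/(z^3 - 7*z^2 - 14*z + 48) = (z - 7)/(z - 2)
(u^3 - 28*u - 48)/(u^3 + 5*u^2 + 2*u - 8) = (u - 6)/(u - 1)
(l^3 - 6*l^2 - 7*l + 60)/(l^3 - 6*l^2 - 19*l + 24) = (l^2 - 9*l + 20)/(l^2 - 9*l + 8)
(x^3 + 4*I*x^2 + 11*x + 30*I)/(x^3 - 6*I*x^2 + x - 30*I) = (x + 5*I)/(x - 5*I)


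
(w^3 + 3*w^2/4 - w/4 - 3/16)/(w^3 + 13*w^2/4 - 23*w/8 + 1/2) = (8*w^2 + 10*w + 3)/(2*(4*w^2 + 15*w - 4))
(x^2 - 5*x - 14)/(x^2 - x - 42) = (x + 2)/(x + 6)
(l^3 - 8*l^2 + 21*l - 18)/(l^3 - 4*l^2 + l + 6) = (l - 3)/(l + 1)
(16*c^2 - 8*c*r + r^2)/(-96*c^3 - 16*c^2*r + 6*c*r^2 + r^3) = (-4*c + r)/(24*c^2 + 10*c*r + r^2)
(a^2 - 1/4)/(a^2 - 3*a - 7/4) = (2*a - 1)/(2*a - 7)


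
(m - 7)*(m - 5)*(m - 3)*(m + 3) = m^4 - 12*m^3 + 26*m^2 + 108*m - 315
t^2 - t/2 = t*(t - 1/2)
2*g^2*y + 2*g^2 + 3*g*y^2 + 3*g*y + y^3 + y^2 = (g + y)*(2*g + y)*(y + 1)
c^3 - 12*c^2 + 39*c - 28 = (c - 7)*(c - 4)*(c - 1)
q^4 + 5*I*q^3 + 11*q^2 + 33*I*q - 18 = (q - 3*I)*(q + I)^2*(q + 6*I)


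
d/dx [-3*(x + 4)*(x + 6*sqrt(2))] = -6*x - 18*sqrt(2) - 12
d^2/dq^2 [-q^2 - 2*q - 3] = -2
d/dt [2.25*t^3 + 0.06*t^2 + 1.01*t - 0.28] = 6.75*t^2 + 0.12*t + 1.01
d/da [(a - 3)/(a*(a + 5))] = (-a^2 + 6*a + 15)/(a^2*(a^2 + 10*a + 25))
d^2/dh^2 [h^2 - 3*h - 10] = 2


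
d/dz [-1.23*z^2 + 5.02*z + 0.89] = 5.02 - 2.46*z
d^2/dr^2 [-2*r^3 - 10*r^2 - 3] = -12*r - 20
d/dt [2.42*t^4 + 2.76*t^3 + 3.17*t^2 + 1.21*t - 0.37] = 9.68*t^3 + 8.28*t^2 + 6.34*t + 1.21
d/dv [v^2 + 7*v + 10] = 2*v + 7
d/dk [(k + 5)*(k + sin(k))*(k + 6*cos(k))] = -(k + 5)*(k + sin(k))*(6*sin(k) - 1) + (k + 5)*(k + 6*cos(k))*(cos(k) + 1) + (k + sin(k))*(k + 6*cos(k))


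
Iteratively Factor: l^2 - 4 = (l - 2)*(l + 2)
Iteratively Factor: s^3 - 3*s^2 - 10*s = (s - 5)*(s^2 + 2*s) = s*(s - 5)*(s + 2)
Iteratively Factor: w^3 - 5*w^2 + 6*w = (w)*(w^2 - 5*w + 6) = w*(w - 2)*(w - 3)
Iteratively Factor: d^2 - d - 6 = (d - 3)*(d + 2)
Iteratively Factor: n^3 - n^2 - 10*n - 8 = (n + 2)*(n^2 - 3*n - 4) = (n - 4)*(n + 2)*(n + 1)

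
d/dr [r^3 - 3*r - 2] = 3*r^2 - 3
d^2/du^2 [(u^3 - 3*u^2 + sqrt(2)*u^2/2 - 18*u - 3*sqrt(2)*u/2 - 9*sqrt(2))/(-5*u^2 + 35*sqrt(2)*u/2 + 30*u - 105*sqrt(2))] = 32*(-7 - 3*sqrt(2))/(5*(4*u^3 - 42*sqrt(2)*u^2 + 294*u - 343*sqrt(2)))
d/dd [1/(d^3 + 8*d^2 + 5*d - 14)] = (-3*d^2 - 16*d - 5)/(d^3 + 8*d^2 + 5*d - 14)^2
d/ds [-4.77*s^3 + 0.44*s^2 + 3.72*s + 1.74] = -14.31*s^2 + 0.88*s + 3.72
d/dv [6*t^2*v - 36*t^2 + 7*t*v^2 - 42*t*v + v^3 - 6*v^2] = 6*t^2 + 14*t*v - 42*t + 3*v^2 - 12*v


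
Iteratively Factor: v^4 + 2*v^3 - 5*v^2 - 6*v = (v)*(v^3 + 2*v^2 - 5*v - 6) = v*(v + 3)*(v^2 - v - 2) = v*(v - 2)*(v + 3)*(v + 1)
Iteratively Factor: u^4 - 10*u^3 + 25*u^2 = (u)*(u^3 - 10*u^2 + 25*u) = u*(u - 5)*(u^2 - 5*u) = u^2*(u - 5)*(u - 5)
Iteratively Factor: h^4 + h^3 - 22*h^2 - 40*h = (h - 5)*(h^3 + 6*h^2 + 8*h) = h*(h - 5)*(h^2 + 6*h + 8) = h*(h - 5)*(h + 4)*(h + 2)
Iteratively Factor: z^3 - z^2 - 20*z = (z - 5)*(z^2 + 4*z) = z*(z - 5)*(z + 4)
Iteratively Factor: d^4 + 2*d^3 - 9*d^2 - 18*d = (d + 2)*(d^3 - 9*d) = d*(d + 2)*(d^2 - 9) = d*(d + 2)*(d + 3)*(d - 3)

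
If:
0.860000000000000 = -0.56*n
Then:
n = -1.54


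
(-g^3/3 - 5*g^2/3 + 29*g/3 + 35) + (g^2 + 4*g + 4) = -g^3/3 - 2*g^2/3 + 41*g/3 + 39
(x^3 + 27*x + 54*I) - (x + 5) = x^3 + 26*x - 5 + 54*I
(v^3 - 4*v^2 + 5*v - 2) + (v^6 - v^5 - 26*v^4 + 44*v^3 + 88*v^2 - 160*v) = v^6 - v^5 - 26*v^4 + 45*v^3 + 84*v^2 - 155*v - 2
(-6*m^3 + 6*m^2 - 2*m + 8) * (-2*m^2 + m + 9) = 12*m^5 - 18*m^4 - 44*m^3 + 36*m^2 - 10*m + 72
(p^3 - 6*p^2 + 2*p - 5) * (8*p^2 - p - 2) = 8*p^5 - 49*p^4 + 20*p^3 - 30*p^2 + p + 10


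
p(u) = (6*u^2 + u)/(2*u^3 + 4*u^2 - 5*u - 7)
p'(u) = (12*u + 1)/(2*u^3 + 4*u^2 - 5*u - 7) + (6*u^2 + u)*(-6*u^2 - 8*u + 5)/(2*u^3 + 4*u^2 - 5*u - 7)^2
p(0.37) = -0.15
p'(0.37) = -0.64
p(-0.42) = -0.15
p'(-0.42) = 1.18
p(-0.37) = -0.10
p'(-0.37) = 0.88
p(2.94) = 0.86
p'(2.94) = -0.38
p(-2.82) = -7.56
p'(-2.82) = -20.10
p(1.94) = 1.89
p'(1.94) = -2.96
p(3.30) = 0.75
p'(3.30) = -0.26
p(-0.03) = 0.00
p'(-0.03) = -0.10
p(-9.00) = -0.44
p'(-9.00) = -0.06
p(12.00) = 0.22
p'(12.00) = -0.02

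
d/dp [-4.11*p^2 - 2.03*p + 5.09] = -8.22*p - 2.03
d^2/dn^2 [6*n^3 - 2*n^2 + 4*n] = 36*n - 4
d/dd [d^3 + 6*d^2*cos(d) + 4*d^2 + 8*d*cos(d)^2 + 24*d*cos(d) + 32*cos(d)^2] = -6*d^2*sin(d) + 3*d^2 - 24*d*sin(d) - 8*d*sin(2*d) + 12*d*cos(d) + 8*d - 32*sin(2*d) + 8*cos(d)^2 + 24*cos(d)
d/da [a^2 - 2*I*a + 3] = 2*a - 2*I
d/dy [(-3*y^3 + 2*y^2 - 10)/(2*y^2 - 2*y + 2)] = (y*(4 - 9*y)*(y^2 - y + 1) + (2*y - 1)*(3*y^3 - 2*y^2 + 10))/(2*(y^2 - y + 1)^2)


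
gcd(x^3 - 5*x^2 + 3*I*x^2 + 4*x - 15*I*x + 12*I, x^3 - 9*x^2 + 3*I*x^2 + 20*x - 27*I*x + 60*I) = x^2 + x*(-4 + 3*I) - 12*I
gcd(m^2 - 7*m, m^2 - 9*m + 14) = m - 7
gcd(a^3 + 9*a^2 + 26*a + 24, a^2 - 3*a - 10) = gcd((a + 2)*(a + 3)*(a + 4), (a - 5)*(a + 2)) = a + 2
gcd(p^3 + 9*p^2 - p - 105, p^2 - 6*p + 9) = p - 3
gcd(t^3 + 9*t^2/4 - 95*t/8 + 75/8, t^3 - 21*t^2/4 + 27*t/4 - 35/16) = t - 5/4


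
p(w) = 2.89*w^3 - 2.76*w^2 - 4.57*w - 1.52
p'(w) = 8.67*w^2 - 5.52*w - 4.57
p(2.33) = 9.40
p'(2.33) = 29.64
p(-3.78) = -179.77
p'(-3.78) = 140.18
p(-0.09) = -1.13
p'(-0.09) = -4.00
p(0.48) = -4.03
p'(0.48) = -5.22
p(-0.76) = -0.91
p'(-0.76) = 4.63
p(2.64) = 20.35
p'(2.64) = 41.28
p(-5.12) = -438.36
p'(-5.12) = 250.97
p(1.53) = -4.62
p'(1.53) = 7.28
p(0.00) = -1.52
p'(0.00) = -4.57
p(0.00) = -1.52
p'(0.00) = -4.57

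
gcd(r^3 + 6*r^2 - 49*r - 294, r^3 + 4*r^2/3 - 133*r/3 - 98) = r^2 - r - 42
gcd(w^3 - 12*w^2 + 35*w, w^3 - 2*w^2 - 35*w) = w^2 - 7*w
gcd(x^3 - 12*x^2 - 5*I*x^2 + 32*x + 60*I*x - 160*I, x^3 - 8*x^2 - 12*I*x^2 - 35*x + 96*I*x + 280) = x^2 + x*(-8 - 5*I) + 40*I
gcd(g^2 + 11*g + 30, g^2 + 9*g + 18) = g + 6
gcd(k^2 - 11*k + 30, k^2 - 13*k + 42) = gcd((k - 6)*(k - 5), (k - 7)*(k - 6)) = k - 6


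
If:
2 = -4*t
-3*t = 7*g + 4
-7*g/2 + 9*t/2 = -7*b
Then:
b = 1/7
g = -5/14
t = -1/2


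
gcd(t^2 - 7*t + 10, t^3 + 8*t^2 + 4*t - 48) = t - 2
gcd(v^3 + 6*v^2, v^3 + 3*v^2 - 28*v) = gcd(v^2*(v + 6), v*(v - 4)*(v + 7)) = v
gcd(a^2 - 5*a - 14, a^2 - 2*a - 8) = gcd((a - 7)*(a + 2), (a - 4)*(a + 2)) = a + 2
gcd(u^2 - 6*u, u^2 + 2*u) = u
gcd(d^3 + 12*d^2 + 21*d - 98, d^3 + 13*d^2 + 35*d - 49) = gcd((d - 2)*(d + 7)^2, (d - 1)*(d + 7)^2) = d^2 + 14*d + 49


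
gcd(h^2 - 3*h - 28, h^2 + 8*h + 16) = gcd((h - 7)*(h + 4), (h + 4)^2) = h + 4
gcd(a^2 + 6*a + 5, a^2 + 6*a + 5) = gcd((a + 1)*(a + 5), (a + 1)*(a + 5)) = a^2 + 6*a + 5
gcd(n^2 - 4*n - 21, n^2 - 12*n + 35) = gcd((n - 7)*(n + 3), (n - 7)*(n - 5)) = n - 7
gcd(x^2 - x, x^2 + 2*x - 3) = x - 1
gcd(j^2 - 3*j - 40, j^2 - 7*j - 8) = j - 8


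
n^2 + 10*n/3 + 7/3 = (n + 1)*(n + 7/3)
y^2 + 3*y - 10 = (y - 2)*(y + 5)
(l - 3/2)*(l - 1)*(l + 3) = l^3 + l^2/2 - 6*l + 9/2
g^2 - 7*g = g*(g - 7)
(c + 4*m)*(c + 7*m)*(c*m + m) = c^3*m + 11*c^2*m^2 + c^2*m + 28*c*m^3 + 11*c*m^2 + 28*m^3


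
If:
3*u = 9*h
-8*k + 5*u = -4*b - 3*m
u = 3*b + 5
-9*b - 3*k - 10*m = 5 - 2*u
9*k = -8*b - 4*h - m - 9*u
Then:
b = -20845/15057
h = 4250/15057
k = 2440/15057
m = 1450/1673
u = 4250/5019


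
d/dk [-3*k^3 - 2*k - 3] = -9*k^2 - 2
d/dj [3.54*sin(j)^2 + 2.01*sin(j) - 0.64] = (7.08*sin(j) + 2.01)*cos(j)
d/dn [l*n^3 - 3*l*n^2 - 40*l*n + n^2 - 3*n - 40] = 3*l*n^2 - 6*l*n - 40*l + 2*n - 3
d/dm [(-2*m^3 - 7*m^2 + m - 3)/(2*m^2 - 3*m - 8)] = (-4*m^4 + 12*m^3 + 67*m^2 + 124*m - 17)/(4*m^4 - 12*m^3 - 23*m^2 + 48*m + 64)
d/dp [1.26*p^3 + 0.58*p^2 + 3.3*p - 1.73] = 3.78*p^2 + 1.16*p + 3.3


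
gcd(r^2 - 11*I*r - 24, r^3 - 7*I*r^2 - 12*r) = r - 3*I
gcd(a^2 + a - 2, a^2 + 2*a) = a + 2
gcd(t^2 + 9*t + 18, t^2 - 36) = t + 6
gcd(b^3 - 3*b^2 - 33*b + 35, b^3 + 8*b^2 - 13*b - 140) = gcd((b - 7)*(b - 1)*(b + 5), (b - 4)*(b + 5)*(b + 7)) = b + 5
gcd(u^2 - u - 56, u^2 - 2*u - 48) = u - 8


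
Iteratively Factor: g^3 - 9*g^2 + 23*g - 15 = (g - 5)*(g^2 - 4*g + 3) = (g - 5)*(g - 1)*(g - 3)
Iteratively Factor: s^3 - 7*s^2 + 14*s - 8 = (s - 4)*(s^2 - 3*s + 2) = (s - 4)*(s - 2)*(s - 1)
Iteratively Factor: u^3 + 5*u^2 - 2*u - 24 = (u - 2)*(u^2 + 7*u + 12) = (u - 2)*(u + 3)*(u + 4)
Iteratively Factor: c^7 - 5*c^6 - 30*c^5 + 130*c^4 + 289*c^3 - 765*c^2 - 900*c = (c + 3)*(c^6 - 8*c^5 - 6*c^4 + 148*c^3 - 155*c^2 - 300*c) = (c - 5)*(c + 3)*(c^5 - 3*c^4 - 21*c^3 + 43*c^2 + 60*c) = (c - 5)*(c + 3)*(c + 4)*(c^4 - 7*c^3 + 7*c^2 + 15*c) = c*(c - 5)*(c + 3)*(c + 4)*(c^3 - 7*c^2 + 7*c + 15) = c*(c - 5)*(c + 1)*(c + 3)*(c + 4)*(c^2 - 8*c + 15) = c*(c - 5)*(c - 3)*(c + 1)*(c + 3)*(c + 4)*(c - 5)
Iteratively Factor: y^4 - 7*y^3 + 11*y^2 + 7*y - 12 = (y + 1)*(y^3 - 8*y^2 + 19*y - 12) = (y - 3)*(y + 1)*(y^2 - 5*y + 4) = (y - 3)*(y - 1)*(y + 1)*(y - 4)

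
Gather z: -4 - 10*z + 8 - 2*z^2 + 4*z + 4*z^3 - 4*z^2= 4*z^3 - 6*z^2 - 6*z + 4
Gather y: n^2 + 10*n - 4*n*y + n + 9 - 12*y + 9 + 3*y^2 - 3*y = n^2 + 11*n + 3*y^2 + y*(-4*n - 15) + 18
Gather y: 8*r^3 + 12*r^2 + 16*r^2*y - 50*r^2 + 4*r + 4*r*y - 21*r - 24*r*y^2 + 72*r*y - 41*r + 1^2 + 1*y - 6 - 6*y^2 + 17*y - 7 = 8*r^3 - 38*r^2 - 58*r + y^2*(-24*r - 6) + y*(16*r^2 + 76*r + 18) - 12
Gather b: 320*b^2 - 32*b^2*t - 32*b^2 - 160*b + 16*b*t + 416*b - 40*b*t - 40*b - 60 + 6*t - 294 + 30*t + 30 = b^2*(288 - 32*t) + b*(216 - 24*t) + 36*t - 324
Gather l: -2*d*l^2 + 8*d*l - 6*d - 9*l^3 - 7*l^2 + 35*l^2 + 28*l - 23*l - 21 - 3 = -6*d - 9*l^3 + l^2*(28 - 2*d) + l*(8*d + 5) - 24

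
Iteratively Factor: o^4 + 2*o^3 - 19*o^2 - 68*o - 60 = (o + 3)*(o^3 - o^2 - 16*o - 20) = (o + 2)*(o + 3)*(o^2 - 3*o - 10) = (o - 5)*(o + 2)*(o + 3)*(o + 2)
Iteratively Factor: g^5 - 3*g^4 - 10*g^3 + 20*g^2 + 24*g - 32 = (g + 2)*(g^4 - 5*g^3 + 20*g - 16) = (g - 2)*(g + 2)*(g^3 - 3*g^2 - 6*g + 8) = (g - 4)*(g - 2)*(g + 2)*(g^2 + g - 2) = (g - 4)*(g - 2)*(g + 2)^2*(g - 1)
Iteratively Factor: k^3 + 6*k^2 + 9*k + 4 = (k + 1)*(k^2 + 5*k + 4) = (k + 1)^2*(k + 4)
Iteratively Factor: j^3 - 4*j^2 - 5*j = (j)*(j^2 - 4*j - 5) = j*(j - 5)*(j + 1)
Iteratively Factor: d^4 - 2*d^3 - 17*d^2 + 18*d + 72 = (d - 4)*(d^3 + 2*d^2 - 9*d - 18) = (d - 4)*(d + 2)*(d^2 - 9) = (d - 4)*(d + 2)*(d + 3)*(d - 3)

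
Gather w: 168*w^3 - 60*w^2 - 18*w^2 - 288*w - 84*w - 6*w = 168*w^3 - 78*w^2 - 378*w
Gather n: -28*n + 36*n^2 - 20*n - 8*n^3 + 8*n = -8*n^3 + 36*n^2 - 40*n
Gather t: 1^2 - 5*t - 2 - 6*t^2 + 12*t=-6*t^2 + 7*t - 1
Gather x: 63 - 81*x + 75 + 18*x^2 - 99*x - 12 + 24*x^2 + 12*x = 42*x^2 - 168*x + 126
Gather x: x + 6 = x + 6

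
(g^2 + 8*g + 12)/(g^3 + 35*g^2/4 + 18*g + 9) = 4/(4*g + 3)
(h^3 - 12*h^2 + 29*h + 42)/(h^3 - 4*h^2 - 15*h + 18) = (h^2 - 6*h - 7)/(h^2 + 2*h - 3)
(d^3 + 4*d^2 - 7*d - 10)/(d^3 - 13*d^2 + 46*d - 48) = (d^2 + 6*d + 5)/(d^2 - 11*d + 24)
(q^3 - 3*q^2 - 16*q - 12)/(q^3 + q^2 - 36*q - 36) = (q + 2)/(q + 6)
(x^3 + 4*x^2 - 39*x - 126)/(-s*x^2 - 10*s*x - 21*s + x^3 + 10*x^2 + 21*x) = (x - 6)/(-s + x)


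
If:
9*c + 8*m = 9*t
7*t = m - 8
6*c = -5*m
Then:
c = -120/11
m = 144/11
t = 8/11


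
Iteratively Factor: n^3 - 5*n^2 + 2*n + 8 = (n + 1)*(n^2 - 6*n + 8) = (n - 4)*(n + 1)*(n - 2)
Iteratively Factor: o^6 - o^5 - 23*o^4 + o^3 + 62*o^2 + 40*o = (o + 4)*(o^5 - 5*o^4 - 3*o^3 + 13*o^2 + 10*o) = (o - 2)*(o + 4)*(o^4 - 3*o^3 - 9*o^2 - 5*o) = o*(o - 2)*(o + 4)*(o^3 - 3*o^2 - 9*o - 5) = o*(o - 2)*(o + 1)*(o + 4)*(o^2 - 4*o - 5) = o*(o - 5)*(o - 2)*(o + 1)*(o + 4)*(o + 1)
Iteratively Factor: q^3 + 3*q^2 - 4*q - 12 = (q + 3)*(q^2 - 4) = (q - 2)*(q + 3)*(q + 2)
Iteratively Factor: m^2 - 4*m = (m)*(m - 4)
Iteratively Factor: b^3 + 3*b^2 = (b)*(b^2 + 3*b) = b^2*(b + 3)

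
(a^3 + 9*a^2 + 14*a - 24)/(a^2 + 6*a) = a + 3 - 4/a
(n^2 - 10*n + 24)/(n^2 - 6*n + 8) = (n - 6)/(n - 2)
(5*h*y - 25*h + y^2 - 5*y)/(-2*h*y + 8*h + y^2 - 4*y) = (-5*h*y + 25*h - y^2 + 5*y)/(2*h*y - 8*h - y^2 + 4*y)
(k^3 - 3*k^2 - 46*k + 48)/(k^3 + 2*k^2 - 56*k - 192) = (k - 1)/(k + 4)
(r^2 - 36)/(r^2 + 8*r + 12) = (r - 6)/(r + 2)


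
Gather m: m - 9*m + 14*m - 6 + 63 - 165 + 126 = 6*m + 18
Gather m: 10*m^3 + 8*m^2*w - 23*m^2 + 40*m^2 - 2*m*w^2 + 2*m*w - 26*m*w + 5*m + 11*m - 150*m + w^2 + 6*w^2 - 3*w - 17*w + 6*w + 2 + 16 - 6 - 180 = 10*m^3 + m^2*(8*w + 17) + m*(-2*w^2 - 24*w - 134) + 7*w^2 - 14*w - 168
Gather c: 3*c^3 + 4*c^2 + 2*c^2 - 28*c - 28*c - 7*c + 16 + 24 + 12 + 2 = 3*c^3 + 6*c^2 - 63*c + 54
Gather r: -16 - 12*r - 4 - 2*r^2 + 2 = -2*r^2 - 12*r - 18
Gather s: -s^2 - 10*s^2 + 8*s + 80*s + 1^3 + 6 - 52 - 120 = -11*s^2 + 88*s - 165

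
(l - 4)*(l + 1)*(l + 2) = l^3 - l^2 - 10*l - 8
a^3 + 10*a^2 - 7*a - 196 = (a - 4)*(a + 7)^2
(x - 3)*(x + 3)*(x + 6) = x^3 + 6*x^2 - 9*x - 54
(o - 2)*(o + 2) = o^2 - 4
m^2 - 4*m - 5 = (m - 5)*(m + 1)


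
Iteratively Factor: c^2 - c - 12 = (c - 4)*(c + 3)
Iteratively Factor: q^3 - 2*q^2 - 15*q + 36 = (q + 4)*(q^2 - 6*q + 9) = (q - 3)*(q + 4)*(q - 3)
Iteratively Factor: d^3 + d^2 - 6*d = (d)*(d^2 + d - 6) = d*(d - 2)*(d + 3)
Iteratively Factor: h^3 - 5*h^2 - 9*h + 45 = (h - 5)*(h^2 - 9) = (h - 5)*(h + 3)*(h - 3)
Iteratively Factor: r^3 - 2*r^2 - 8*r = (r + 2)*(r^2 - 4*r) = r*(r + 2)*(r - 4)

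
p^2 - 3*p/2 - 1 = (p - 2)*(p + 1/2)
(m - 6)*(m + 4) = m^2 - 2*m - 24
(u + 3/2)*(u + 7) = u^2 + 17*u/2 + 21/2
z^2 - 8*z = z*(z - 8)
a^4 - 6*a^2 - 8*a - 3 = (a - 3)*(a + 1)^3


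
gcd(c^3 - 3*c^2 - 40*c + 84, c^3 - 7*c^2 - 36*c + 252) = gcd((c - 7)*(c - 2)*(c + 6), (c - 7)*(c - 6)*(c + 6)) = c^2 - c - 42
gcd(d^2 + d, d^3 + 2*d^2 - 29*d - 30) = d + 1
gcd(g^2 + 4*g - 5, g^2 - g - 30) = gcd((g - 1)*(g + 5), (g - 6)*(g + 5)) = g + 5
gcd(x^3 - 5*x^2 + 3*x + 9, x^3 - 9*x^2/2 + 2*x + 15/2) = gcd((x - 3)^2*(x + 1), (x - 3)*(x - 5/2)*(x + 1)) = x^2 - 2*x - 3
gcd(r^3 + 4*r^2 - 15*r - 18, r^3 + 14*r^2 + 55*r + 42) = r^2 + 7*r + 6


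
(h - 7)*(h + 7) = h^2 - 49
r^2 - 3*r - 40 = (r - 8)*(r + 5)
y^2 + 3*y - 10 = (y - 2)*(y + 5)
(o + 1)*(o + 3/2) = o^2 + 5*o/2 + 3/2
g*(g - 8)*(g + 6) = g^3 - 2*g^2 - 48*g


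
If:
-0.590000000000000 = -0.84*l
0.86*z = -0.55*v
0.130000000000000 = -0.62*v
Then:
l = 0.70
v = -0.21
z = 0.13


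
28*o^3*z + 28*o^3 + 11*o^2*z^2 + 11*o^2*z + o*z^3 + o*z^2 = (4*o + z)*(7*o + z)*(o*z + o)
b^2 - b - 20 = (b - 5)*(b + 4)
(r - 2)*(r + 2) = r^2 - 4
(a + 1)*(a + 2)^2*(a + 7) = a^4 + 12*a^3 + 43*a^2 + 60*a + 28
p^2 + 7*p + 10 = (p + 2)*(p + 5)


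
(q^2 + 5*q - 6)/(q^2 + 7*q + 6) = (q - 1)/(q + 1)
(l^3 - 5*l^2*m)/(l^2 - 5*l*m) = l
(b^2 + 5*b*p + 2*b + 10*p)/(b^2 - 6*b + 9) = (b^2 + 5*b*p + 2*b + 10*p)/(b^2 - 6*b + 9)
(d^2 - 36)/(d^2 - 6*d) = (d + 6)/d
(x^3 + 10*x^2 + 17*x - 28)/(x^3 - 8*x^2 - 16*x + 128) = (x^2 + 6*x - 7)/(x^2 - 12*x + 32)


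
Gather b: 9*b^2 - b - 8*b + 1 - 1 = 9*b^2 - 9*b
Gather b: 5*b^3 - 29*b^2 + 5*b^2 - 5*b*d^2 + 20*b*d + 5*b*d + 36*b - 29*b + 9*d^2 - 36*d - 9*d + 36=5*b^3 - 24*b^2 + b*(-5*d^2 + 25*d + 7) + 9*d^2 - 45*d + 36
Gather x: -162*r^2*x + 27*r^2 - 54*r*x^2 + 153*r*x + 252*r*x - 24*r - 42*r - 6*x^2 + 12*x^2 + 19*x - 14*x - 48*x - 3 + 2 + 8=27*r^2 - 66*r + x^2*(6 - 54*r) + x*(-162*r^2 + 405*r - 43) + 7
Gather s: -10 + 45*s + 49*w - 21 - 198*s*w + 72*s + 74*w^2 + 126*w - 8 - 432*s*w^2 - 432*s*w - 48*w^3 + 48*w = s*(-432*w^2 - 630*w + 117) - 48*w^3 + 74*w^2 + 223*w - 39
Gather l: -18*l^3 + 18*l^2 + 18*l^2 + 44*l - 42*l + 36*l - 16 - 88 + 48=-18*l^3 + 36*l^2 + 38*l - 56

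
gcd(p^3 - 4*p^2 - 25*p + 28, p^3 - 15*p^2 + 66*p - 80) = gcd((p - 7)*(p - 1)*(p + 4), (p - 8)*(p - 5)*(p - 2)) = 1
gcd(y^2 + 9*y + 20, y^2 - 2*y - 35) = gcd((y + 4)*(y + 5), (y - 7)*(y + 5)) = y + 5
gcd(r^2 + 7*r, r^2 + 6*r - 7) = r + 7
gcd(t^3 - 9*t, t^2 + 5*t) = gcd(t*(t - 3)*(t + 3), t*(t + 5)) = t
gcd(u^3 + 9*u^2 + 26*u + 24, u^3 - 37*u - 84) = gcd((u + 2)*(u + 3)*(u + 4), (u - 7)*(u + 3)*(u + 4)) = u^2 + 7*u + 12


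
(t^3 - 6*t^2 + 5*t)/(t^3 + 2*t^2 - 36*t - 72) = t*(t^2 - 6*t + 5)/(t^3 + 2*t^2 - 36*t - 72)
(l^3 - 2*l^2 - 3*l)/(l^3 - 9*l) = (l + 1)/(l + 3)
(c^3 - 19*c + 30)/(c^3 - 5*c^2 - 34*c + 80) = (c - 3)/(c - 8)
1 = 1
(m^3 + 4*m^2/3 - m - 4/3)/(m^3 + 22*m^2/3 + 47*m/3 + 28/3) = (3*m^2 + m - 4)/(3*m^2 + 19*m + 28)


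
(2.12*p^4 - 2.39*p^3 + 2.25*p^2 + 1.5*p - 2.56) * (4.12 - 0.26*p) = -0.5512*p^5 + 9.3558*p^4 - 10.4318*p^3 + 8.88*p^2 + 6.8456*p - 10.5472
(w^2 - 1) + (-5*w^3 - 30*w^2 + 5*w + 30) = -5*w^3 - 29*w^2 + 5*w + 29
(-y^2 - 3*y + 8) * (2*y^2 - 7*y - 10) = -2*y^4 + y^3 + 47*y^2 - 26*y - 80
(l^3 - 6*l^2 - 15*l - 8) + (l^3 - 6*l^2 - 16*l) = 2*l^3 - 12*l^2 - 31*l - 8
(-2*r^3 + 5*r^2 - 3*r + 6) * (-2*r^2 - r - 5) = 4*r^5 - 8*r^4 + 11*r^3 - 34*r^2 + 9*r - 30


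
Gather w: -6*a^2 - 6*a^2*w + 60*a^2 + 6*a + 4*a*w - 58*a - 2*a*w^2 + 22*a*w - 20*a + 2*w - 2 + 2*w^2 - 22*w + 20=54*a^2 - 72*a + w^2*(2 - 2*a) + w*(-6*a^2 + 26*a - 20) + 18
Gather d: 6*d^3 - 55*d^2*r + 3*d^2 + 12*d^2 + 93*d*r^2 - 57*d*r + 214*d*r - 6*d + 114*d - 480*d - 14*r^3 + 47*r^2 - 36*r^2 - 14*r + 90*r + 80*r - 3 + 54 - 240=6*d^3 + d^2*(15 - 55*r) + d*(93*r^2 + 157*r - 372) - 14*r^3 + 11*r^2 + 156*r - 189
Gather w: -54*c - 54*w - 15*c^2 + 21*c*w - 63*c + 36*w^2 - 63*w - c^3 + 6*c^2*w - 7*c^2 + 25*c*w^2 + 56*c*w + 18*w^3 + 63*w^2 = -c^3 - 22*c^2 - 117*c + 18*w^3 + w^2*(25*c + 99) + w*(6*c^2 + 77*c - 117)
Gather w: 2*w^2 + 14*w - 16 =2*w^2 + 14*w - 16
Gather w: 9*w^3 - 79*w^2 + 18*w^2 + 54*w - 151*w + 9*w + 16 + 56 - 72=9*w^3 - 61*w^2 - 88*w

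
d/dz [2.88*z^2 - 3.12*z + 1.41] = 5.76*z - 3.12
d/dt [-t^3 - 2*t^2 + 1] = t*(-3*t - 4)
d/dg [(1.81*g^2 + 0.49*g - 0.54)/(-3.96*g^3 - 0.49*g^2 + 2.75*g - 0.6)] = (7.1676*g^4 + 3.8808*g^3 - 1.1976*g^2 - 2.7012*g + 1.191)/(15.6816*g^6 + 3.8808*g^5 - 21.5399*g^4 + 2.057*g^3 + 8.1505*g^2 - 3.3*g + 0.36)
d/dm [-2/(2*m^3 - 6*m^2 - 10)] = 3*m*(m - 2)/(-m^3 + 3*m^2 + 5)^2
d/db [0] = 0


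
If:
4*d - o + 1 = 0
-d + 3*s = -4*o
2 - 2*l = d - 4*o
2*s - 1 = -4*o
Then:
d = -1/18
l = 31/12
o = 7/9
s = -19/18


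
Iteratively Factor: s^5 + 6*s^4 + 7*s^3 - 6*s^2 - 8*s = (s + 4)*(s^4 + 2*s^3 - s^2 - 2*s) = (s + 2)*(s + 4)*(s^3 - s) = (s - 1)*(s + 2)*(s + 4)*(s^2 + s) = s*(s - 1)*(s + 2)*(s + 4)*(s + 1)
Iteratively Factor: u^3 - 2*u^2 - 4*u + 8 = (u - 2)*(u^2 - 4) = (u - 2)^2*(u + 2)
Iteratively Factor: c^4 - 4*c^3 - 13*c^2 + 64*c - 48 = (c - 3)*(c^3 - c^2 - 16*c + 16) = (c - 3)*(c + 4)*(c^2 - 5*c + 4) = (c - 3)*(c - 1)*(c + 4)*(c - 4)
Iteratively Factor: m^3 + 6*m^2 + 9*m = (m)*(m^2 + 6*m + 9) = m*(m + 3)*(m + 3)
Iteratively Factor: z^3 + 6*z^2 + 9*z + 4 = (z + 1)*(z^2 + 5*z + 4) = (z + 1)^2*(z + 4)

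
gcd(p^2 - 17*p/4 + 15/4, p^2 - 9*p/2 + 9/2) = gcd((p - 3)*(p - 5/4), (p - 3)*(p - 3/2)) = p - 3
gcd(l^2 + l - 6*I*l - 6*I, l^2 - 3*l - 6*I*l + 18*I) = l - 6*I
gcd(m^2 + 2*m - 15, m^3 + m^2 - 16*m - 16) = 1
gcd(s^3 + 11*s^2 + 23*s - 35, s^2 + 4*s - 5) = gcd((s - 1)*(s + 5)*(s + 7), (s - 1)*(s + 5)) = s^2 + 4*s - 5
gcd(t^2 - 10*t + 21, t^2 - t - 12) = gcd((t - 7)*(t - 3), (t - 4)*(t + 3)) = 1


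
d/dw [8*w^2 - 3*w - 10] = 16*w - 3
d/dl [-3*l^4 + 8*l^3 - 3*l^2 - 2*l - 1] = -12*l^3 + 24*l^2 - 6*l - 2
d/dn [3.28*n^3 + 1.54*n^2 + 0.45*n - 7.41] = 9.84*n^2 + 3.08*n + 0.45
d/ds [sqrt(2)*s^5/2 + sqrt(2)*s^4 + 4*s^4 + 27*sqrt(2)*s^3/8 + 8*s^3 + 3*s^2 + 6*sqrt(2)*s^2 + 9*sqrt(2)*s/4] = 5*sqrt(2)*s^4/2 + 4*sqrt(2)*s^3 + 16*s^3 + 81*sqrt(2)*s^2/8 + 24*s^2 + 6*s + 12*sqrt(2)*s + 9*sqrt(2)/4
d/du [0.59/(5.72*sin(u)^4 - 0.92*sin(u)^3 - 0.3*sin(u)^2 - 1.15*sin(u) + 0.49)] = (-13.4992*sin(u)^3 + 1.6284*sin(u)^2 + 0.354*sin(u) + 0.6785)*cos(u)/(-5.72*sin(u)^4 + 0.92*sin(u)^3 + 0.3*sin(u)^2 + 1.15*sin(u) - 0.49)^2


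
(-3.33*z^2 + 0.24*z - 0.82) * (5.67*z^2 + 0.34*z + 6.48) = -18.8811*z^4 + 0.2286*z^3 - 26.1462*z^2 + 1.2764*z - 5.3136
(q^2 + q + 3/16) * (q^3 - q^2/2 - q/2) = q^5 + q^4/2 - 13*q^3/16 - 19*q^2/32 - 3*q/32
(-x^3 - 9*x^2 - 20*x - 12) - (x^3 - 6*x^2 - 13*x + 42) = -2*x^3 - 3*x^2 - 7*x - 54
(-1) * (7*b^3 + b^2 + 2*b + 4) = -7*b^3 - b^2 - 2*b - 4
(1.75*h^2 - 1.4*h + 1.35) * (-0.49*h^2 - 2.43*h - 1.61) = -0.8575*h^4 - 3.5665*h^3 - 0.077*h^2 - 1.0265*h - 2.1735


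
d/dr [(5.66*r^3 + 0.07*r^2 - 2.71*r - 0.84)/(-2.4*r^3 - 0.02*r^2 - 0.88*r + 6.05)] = (-7.105427357601e-15*r^5 + 0.0548000000000001*r^4 - 22.9696*r^3 + 96.5652*r^2 + 0.8134*r - 17.1347)/(5.76*r^6 + 0.096*r^5 + 4.2244*r^4 - 29.0048*r^3 + 0.5324*r^2 - 10.648*r + 36.6025)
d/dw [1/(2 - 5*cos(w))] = -5*sin(w)/(5*cos(w) - 2)^2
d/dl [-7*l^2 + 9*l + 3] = 9 - 14*l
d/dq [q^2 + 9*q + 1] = 2*q + 9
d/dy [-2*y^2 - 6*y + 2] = -4*y - 6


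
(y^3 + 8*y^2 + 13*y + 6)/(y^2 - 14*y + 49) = (y^3 + 8*y^2 + 13*y + 6)/(y^2 - 14*y + 49)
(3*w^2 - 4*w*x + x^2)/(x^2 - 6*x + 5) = (3*w^2 - 4*w*x + x^2)/(x^2 - 6*x + 5)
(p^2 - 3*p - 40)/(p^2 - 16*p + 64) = (p + 5)/(p - 8)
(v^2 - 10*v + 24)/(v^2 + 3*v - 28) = (v - 6)/(v + 7)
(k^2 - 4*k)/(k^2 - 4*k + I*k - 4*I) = k/(k + I)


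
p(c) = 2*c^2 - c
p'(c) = 4*c - 1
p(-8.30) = 146.08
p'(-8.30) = -34.20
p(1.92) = 5.45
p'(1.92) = 6.68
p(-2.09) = 10.83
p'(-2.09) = -9.36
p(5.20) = 48.88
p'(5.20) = 19.80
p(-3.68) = 30.76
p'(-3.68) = -15.72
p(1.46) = 2.80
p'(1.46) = 4.84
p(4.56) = 37.03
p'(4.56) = 17.24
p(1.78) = 4.56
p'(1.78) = 6.12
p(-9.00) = 171.00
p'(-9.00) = -37.00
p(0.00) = 0.00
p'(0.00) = -1.00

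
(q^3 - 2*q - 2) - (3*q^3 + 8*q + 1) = -2*q^3 - 10*q - 3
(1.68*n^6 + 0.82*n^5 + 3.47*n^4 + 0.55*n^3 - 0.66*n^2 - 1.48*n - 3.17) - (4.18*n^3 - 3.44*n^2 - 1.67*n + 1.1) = 1.68*n^6 + 0.82*n^5 + 3.47*n^4 - 3.63*n^3 + 2.78*n^2 + 0.19*n - 4.27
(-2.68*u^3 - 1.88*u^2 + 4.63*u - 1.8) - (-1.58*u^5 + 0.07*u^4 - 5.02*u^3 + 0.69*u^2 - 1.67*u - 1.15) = 1.58*u^5 - 0.07*u^4 + 2.34*u^3 - 2.57*u^2 + 6.3*u - 0.65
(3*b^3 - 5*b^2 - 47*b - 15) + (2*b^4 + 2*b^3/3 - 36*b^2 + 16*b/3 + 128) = 2*b^4 + 11*b^3/3 - 41*b^2 - 125*b/3 + 113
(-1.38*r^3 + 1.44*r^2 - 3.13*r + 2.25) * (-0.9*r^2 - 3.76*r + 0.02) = 1.242*r^5 + 3.8928*r^4 - 2.625*r^3 + 9.7726*r^2 - 8.5226*r + 0.045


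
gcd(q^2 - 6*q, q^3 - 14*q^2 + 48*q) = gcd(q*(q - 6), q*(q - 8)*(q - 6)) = q^2 - 6*q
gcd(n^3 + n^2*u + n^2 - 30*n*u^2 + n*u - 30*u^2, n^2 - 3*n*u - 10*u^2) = -n + 5*u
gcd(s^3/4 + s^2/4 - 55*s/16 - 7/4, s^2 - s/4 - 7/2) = 1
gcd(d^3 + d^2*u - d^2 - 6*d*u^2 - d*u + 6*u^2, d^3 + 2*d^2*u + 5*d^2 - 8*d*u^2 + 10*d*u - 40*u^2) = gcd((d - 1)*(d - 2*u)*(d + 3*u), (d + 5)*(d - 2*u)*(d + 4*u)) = -d + 2*u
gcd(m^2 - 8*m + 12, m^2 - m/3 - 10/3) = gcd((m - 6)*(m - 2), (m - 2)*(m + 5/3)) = m - 2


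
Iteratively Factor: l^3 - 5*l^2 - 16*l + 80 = (l - 4)*(l^2 - l - 20) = (l - 5)*(l - 4)*(l + 4)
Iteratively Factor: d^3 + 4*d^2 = (d)*(d^2 + 4*d) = d^2*(d + 4)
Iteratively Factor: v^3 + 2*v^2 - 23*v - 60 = (v + 4)*(v^2 - 2*v - 15) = (v + 3)*(v + 4)*(v - 5)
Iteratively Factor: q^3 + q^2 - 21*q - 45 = (q + 3)*(q^2 - 2*q - 15) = (q - 5)*(q + 3)*(q + 3)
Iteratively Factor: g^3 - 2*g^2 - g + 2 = (g + 1)*(g^2 - 3*g + 2) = (g - 2)*(g + 1)*(g - 1)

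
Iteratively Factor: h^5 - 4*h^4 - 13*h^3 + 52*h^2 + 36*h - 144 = (h + 3)*(h^4 - 7*h^3 + 8*h^2 + 28*h - 48) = (h + 2)*(h + 3)*(h^3 - 9*h^2 + 26*h - 24) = (h - 2)*(h + 2)*(h + 3)*(h^2 - 7*h + 12) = (h - 3)*(h - 2)*(h + 2)*(h + 3)*(h - 4)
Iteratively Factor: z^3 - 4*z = (z + 2)*(z^2 - 2*z) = z*(z + 2)*(z - 2)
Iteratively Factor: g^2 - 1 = (g - 1)*(g + 1)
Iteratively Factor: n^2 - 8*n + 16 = (n - 4)*(n - 4)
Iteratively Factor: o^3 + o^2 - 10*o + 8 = (o - 1)*(o^2 + 2*o - 8) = (o - 1)*(o + 4)*(o - 2)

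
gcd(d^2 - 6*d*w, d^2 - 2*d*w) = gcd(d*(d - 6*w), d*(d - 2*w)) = d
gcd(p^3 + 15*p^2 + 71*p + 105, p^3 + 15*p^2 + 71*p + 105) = p^3 + 15*p^2 + 71*p + 105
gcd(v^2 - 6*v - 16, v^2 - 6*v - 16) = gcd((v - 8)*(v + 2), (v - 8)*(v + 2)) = v^2 - 6*v - 16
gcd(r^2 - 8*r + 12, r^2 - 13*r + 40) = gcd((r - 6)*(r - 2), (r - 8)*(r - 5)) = 1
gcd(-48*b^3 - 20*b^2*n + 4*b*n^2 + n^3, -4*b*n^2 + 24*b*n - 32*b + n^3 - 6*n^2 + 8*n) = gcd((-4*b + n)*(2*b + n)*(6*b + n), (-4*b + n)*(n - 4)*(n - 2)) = 4*b - n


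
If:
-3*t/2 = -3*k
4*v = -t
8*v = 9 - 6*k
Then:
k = 9/2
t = 9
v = -9/4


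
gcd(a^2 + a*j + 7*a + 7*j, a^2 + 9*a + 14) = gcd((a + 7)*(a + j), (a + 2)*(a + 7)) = a + 7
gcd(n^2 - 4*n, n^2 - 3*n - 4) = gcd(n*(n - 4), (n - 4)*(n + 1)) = n - 4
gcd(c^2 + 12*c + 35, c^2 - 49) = c + 7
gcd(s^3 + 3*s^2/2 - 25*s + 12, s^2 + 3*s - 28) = s - 4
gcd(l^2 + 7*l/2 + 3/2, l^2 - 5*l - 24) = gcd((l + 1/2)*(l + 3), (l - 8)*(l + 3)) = l + 3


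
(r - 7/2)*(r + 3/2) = r^2 - 2*r - 21/4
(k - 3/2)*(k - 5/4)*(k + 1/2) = k^3 - 9*k^2/4 + k/2 + 15/16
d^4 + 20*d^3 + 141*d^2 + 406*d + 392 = (d + 2)*(d + 4)*(d + 7)^2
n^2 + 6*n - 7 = (n - 1)*(n + 7)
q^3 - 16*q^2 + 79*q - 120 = (q - 8)*(q - 5)*(q - 3)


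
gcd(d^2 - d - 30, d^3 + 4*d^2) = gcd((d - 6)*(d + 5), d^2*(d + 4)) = 1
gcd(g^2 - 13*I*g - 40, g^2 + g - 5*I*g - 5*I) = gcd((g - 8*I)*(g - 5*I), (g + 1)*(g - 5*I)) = g - 5*I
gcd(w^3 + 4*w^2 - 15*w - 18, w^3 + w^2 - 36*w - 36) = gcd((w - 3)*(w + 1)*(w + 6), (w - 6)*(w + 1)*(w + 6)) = w^2 + 7*w + 6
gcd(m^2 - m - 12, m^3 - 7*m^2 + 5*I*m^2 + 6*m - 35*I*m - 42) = 1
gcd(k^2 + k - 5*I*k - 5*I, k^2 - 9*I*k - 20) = k - 5*I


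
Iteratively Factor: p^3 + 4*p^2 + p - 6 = (p + 3)*(p^2 + p - 2) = (p - 1)*(p + 3)*(p + 2)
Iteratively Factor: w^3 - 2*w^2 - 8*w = (w)*(w^2 - 2*w - 8) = w*(w + 2)*(w - 4)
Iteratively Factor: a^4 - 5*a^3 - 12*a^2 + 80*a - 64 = (a - 1)*(a^3 - 4*a^2 - 16*a + 64) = (a - 4)*(a - 1)*(a^2 - 16) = (a - 4)^2*(a - 1)*(a + 4)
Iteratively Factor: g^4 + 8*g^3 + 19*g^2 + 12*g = (g + 4)*(g^3 + 4*g^2 + 3*g) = g*(g + 4)*(g^2 + 4*g + 3) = g*(g + 1)*(g + 4)*(g + 3)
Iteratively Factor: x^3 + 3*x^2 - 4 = (x + 2)*(x^2 + x - 2) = (x + 2)^2*(x - 1)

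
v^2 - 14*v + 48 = (v - 8)*(v - 6)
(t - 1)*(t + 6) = t^2 + 5*t - 6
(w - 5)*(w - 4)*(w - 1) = w^3 - 10*w^2 + 29*w - 20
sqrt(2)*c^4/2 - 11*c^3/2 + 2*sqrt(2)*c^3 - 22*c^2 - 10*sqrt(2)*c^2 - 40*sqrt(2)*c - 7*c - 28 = (c + 4)*(c - 7*sqrt(2))*(c + sqrt(2))*(sqrt(2)*c/2 + 1/2)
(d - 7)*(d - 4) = d^2 - 11*d + 28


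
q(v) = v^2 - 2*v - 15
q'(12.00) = 22.00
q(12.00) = 105.00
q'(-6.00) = -14.00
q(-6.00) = 33.00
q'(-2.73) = -7.46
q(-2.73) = -2.09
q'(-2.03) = -6.06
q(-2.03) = -6.82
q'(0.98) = -0.04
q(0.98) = -16.00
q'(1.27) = 0.54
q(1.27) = -15.93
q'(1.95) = 1.90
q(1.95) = -15.10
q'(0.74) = -0.52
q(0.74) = -15.93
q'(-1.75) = -5.50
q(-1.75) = -8.44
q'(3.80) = 5.60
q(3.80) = -8.16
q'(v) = 2*v - 2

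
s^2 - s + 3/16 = (s - 3/4)*(s - 1/4)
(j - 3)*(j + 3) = j^2 - 9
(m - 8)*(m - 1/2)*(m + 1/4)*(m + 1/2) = m^4 - 31*m^3/4 - 9*m^2/4 + 31*m/16 + 1/2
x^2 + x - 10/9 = (x - 2/3)*(x + 5/3)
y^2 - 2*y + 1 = (y - 1)^2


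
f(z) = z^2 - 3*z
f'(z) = 2*z - 3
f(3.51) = 1.79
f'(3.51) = 4.02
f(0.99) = -1.99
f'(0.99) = -1.02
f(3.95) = 3.75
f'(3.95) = 4.90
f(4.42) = 6.28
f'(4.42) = 5.84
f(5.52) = 13.91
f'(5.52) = 8.04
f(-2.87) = 16.85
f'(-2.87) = -8.74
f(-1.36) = 5.93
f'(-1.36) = -5.72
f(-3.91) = 27.02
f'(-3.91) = -10.82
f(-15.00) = 270.00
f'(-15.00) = -33.00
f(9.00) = 54.00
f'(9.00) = 15.00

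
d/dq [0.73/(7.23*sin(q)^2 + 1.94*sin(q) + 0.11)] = -(10.5558*sin(q) + 1.4162)*cos(q)/(7.23*sin(q)^2 + 1.94*sin(q) + 0.11)^2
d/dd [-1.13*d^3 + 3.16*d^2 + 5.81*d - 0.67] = -3.39*d^2 + 6.32*d + 5.81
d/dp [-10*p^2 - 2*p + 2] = -20*p - 2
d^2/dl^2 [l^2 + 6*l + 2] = 2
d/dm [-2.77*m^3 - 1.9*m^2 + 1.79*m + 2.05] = -8.31*m^2 - 3.8*m + 1.79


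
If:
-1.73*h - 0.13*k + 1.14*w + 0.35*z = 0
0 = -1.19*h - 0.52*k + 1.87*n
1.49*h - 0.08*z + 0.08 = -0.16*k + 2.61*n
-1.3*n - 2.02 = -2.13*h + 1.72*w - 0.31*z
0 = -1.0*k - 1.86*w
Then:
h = 1.00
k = -0.66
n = 0.45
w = 0.35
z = 3.53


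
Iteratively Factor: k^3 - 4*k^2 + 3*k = (k - 3)*(k^2 - k) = (k - 3)*(k - 1)*(k)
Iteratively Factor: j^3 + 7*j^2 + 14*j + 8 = (j + 2)*(j^2 + 5*j + 4) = (j + 1)*(j + 2)*(j + 4)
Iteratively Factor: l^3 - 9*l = (l - 3)*(l^2 + 3*l) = l*(l - 3)*(l + 3)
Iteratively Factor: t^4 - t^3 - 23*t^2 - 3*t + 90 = (t - 5)*(t^3 + 4*t^2 - 3*t - 18) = (t - 5)*(t - 2)*(t^2 + 6*t + 9) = (t - 5)*(t - 2)*(t + 3)*(t + 3)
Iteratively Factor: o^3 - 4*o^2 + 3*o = (o)*(o^2 - 4*o + 3) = o*(o - 3)*(o - 1)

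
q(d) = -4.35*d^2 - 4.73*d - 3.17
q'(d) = -8.7*d - 4.73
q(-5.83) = -123.45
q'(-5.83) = 45.99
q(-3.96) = -52.65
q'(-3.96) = 29.72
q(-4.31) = -63.59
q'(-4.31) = 32.77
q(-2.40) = -16.87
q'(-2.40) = 16.15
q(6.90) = -242.91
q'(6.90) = -64.76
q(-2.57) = -19.75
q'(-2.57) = 17.63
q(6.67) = -228.25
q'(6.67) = -62.76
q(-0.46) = -1.91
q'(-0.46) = -0.73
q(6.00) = -188.15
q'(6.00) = -56.93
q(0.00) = -3.17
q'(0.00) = -4.73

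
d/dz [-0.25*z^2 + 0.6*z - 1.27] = 0.6 - 0.5*z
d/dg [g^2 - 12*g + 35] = 2*g - 12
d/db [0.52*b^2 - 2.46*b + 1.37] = 1.04*b - 2.46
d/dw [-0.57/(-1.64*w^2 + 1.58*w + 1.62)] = (0.9006 - 1.8696*w)/(-1.64*w^2 + 1.58*w + 1.62)^2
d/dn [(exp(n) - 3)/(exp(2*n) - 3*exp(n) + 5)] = (-(exp(n) - 3)*(2*exp(n) - 3) + exp(2*n) - 3*exp(n) + 5)*exp(n)/(exp(2*n) - 3*exp(n) + 5)^2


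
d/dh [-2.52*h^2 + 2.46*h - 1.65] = 2.46 - 5.04*h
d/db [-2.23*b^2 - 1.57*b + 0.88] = -4.46*b - 1.57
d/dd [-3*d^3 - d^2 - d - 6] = -9*d^2 - 2*d - 1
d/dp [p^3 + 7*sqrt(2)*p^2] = p*(3*p + 14*sqrt(2))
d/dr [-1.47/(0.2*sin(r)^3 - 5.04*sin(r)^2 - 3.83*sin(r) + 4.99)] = (0.882*sin(r)^2 - 14.8176*sin(r) - 5.6301)*cos(r)/(0.2*sin(r)^3 - 5.04*sin(r)^2 - 3.83*sin(r) + 4.99)^2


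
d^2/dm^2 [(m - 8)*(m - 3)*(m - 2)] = 6*m - 26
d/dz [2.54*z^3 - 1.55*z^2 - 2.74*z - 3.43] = 7.62*z^2 - 3.1*z - 2.74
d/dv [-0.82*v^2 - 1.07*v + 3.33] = -1.64*v - 1.07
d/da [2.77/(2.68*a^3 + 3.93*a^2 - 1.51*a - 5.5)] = (-22.2708*a^2 - 21.7722*a + 4.1827)/(2.68*a^3 + 3.93*a^2 - 1.51*a - 5.5)^2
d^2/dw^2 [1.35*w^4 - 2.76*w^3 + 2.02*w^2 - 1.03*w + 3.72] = 16.2*w^2 - 16.56*w + 4.04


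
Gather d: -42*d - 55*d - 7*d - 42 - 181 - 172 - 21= -104*d - 416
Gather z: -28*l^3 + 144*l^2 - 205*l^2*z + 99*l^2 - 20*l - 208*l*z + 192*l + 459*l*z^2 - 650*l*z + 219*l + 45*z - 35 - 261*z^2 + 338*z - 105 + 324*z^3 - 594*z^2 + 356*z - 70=-28*l^3 + 243*l^2 + 391*l + 324*z^3 + z^2*(459*l - 855) + z*(-205*l^2 - 858*l + 739) - 210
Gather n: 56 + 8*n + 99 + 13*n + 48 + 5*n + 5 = 26*n + 208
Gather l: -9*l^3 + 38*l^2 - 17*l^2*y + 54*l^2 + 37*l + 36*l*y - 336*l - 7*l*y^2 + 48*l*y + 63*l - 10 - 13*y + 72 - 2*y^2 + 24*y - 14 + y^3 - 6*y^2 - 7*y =-9*l^3 + l^2*(92 - 17*y) + l*(-7*y^2 + 84*y - 236) + y^3 - 8*y^2 + 4*y + 48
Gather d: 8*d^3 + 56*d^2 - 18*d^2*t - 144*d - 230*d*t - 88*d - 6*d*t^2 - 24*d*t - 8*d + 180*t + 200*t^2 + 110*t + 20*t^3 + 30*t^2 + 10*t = 8*d^3 + d^2*(56 - 18*t) + d*(-6*t^2 - 254*t - 240) + 20*t^3 + 230*t^2 + 300*t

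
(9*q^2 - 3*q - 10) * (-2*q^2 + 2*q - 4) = -18*q^4 + 24*q^3 - 22*q^2 - 8*q + 40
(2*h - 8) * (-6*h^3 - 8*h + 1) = -12*h^4 + 48*h^3 - 16*h^2 + 66*h - 8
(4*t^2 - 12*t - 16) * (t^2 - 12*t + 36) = 4*t^4 - 60*t^3 + 272*t^2 - 240*t - 576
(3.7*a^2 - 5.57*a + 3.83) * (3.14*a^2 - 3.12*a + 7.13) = 11.618*a^4 - 29.0338*a^3 + 55.7856*a^2 - 51.6637*a + 27.3079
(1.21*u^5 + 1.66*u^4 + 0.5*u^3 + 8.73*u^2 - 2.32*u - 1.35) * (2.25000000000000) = 2.7225*u^5 + 3.735*u^4 + 1.125*u^3 + 19.6425*u^2 - 5.22*u - 3.0375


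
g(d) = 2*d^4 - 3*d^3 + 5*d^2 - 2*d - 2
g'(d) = 8*d^3 - 9*d^2 + 10*d - 2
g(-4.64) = 1341.67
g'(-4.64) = -1041.35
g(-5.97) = 3367.02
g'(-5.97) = -2084.68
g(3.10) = 135.18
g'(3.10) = 180.84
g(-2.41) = 141.32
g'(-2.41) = -190.35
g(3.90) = 350.98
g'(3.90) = 374.66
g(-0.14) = -1.61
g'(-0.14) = -3.60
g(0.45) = -2.08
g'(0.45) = 1.41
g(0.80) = -1.12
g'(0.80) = 4.34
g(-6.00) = 3430.00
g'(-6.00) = -2114.00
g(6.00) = 2110.00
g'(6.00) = 1462.00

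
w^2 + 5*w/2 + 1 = (w + 1/2)*(w + 2)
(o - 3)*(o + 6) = o^2 + 3*o - 18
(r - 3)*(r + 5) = r^2 + 2*r - 15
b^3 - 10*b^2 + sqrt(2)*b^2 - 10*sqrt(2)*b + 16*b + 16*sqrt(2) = (b - 8)*(b - 2)*(b + sqrt(2))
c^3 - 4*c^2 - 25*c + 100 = (c - 5)*(c - 4)*(c + 5)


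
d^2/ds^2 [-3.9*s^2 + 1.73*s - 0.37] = -7.80000000000000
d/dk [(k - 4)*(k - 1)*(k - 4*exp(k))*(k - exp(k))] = (1 - exp(k))*(k - 4)*(k - 1)*(k - 4*exp(k)) - (k - 4)*(k - 1)*(k - exp(k))*(4*exp(k) - 1) + (k - 4)*(k - 4*exp(k))*(k - exp(k)) + (k - 1)*(k - 4*exp(k))*(k - exp(k))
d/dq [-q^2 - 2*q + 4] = -2*q - 2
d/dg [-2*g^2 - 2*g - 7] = -4*g - 2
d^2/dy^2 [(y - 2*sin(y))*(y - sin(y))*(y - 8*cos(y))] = 3*y^2*sin(y) + 8*y^2*cos(y) + 32*y*sin(y) - 48*y*sin(2*y) - 12*y*cos(y) + 4*y*cos(2*y) + 6*y - 6*sin(y) + 4*sin(2*y) - 12*cos(y) + 48*cos(2*y) - 36*cos(3*y)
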